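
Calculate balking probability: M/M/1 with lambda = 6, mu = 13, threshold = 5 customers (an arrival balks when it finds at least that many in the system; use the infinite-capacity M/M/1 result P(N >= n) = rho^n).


P(N >= 5) = rho^5 = (6/13)^5 = 0.0209

0.0209


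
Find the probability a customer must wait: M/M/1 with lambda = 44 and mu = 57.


P(wait) = rho = lambda/mu = 44/57 = 0.7719

0.7719


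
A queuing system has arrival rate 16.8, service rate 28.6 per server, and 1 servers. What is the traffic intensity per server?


rho = lambda / (c * mu) = 16.8 / (1 * 28.6) = 0.5874

0.5874


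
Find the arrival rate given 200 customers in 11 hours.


lambda = total arrivals / time = 200 / 11 = 18.18 per hour

18.18 per hour


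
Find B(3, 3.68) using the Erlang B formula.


B(N,A) = (A^N/N!) / sum(A^k/k!, k=0..N) with N=3, A=3.68 = 0.4204

0.4204


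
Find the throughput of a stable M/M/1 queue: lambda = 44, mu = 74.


For a stable queue (lambda < mu), throughput = lambda = 44 per hour

44 per hour


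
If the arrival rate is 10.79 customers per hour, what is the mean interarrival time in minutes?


Mean interarrival time = 60/lambda = 60/10.79 = 5.56 minutes

5.56 minutes


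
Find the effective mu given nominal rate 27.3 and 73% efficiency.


Effective rate = mu * efficiency = 27.3 * 0.73 = 19.93 per hour

19.93 per hour


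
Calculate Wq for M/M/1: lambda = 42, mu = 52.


rho = 42/52; Wq = rho/(mu - lambda) = 0.0808 hours

0.0808 hours


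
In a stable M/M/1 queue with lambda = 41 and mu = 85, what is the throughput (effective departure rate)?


For a stable queue (lambda < mu), throughput = lambda = 41 per hour

41 per hour


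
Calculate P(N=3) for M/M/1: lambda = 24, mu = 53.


rho = 24/53; P(n) = (1-rho)*rho^n = (1-24/53)*(24/53)^3 = 0.0508

0.0508


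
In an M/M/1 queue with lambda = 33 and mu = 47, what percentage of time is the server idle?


Idle fraction = (1 - rho) * 100 = (1 - 33/47) * 100 = 29.8%

29.8%


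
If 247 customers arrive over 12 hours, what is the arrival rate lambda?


lambda = total arrivals / time = 247 / 12 = 20.58 per hour

20.58 per hour


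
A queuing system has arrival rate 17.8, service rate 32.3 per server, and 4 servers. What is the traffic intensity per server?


rho = lambda / (c * mu) = 17.8 / (4 * 32.3) = 0.1378

0.1378


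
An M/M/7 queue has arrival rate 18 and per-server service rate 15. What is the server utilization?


rho = lambda/(c*mu) = 18/(7*15) = 0.1714

0.1714


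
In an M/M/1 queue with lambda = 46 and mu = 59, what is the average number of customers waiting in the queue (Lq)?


rho = 46/59; Lq = rho^2/(1-rho) = 2.76

2.76


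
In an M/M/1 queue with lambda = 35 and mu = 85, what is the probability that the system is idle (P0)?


P0 = 1 - rho = 1 - 35/85 = 0.5882

0.5882


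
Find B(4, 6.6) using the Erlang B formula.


B(N,A) = (A^N/N!) / sum(A^k/k!, k=0..N) with N=4, A=6.6 = 0.5056

0.5056


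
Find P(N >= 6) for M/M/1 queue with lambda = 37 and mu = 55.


P(N >= 6) = rho^6 = (37/55)^6 = 0.0927

0.0927


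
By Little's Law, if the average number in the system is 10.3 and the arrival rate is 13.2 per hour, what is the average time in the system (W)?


W = L / lambda = 10.3 / 13.2 = 0.7803 hours

0.7803 hours


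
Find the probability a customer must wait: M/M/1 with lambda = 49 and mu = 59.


P(wait) = rho = lambda/mu = 49/59 = 0.8305

0.8305


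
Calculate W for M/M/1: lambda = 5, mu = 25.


W = 1/(mu - lambda) = 1/(25 - 5) = 0.05 hours

0.05 hours


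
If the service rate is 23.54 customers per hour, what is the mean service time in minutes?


Mean service time = 60/mu = 60/23.54 = 2.55 minutes

2.55 minutes


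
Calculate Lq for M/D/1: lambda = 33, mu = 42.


M/D/1: Lq = rho^2 / (2*(1-rho)) where rho = 33/42; Lq = 1.44

1.44


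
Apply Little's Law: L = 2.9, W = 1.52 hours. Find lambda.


lambda = L / W = 2.9 / 1.52 = 1.91 per hour

1.91 per hour


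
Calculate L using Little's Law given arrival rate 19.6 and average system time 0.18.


L = lambda * W = 19.6 * 0.18 = 3.53

3.53


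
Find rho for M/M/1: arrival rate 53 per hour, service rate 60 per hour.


rho = lambda/mu = 53/60 = 0.8833

0.8833


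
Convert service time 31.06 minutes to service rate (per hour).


mu = 60 / avg_service_time = 60 / 31.06 = 1.93 per hour

1.93 per hour


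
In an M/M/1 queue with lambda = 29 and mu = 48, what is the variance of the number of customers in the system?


rho = 29/48; Var(N) = rho/(1-rho)^2 = 3.86

3.86


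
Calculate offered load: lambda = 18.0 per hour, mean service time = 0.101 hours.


Offered load a = lambda * E[S] = 18.0 * 0.101 = 1.82 Erlangs

1.82 Erlangs


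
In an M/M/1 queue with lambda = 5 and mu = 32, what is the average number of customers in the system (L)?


rho = 5/32; L = rho/(1-rho) = 0.19

0.19


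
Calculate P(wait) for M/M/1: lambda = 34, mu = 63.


P(wait) = rho = lambda/mu = 34/63 = 0.5397

0.5397


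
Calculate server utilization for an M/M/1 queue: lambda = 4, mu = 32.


rho = lambda/mu = 4/32 = 0.125

0.125


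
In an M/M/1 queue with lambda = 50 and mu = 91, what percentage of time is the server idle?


Idle fraction = (1 - rho) * 100 = (1 - 50/91) * 100 = 45.1%

45.1%


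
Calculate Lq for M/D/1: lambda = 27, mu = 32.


M/D/1: Lq = rho^2 / (2*(1-rho)) where rho = 27/32; Lq = 2.28

2.28


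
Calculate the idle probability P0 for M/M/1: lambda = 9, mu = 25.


P0 = 1 - rho = 1 - 9/25 = 0.64

0.64


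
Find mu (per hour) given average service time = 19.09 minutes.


mu = 60 / avg_service_time = 60 / 19.09 = 3.14 per hour

3.14 per hour


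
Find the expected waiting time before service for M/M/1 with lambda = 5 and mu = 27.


rho = 5/27; Wq = rho/(mu - lambda) = 0.0084 hours

0.0084 hours


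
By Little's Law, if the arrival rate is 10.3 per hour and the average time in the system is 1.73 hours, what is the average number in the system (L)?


L = lambda * W = 10.3 * 1.73 = 17.82

17.82


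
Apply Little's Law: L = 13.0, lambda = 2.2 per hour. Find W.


W = L / lambda = 13.0 / 2.2 = 5.9091 hours

5.9091 hours


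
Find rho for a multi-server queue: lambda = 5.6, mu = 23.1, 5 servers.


rho = lambda / (c * mu) = 5.6 / (5 * 23.1) = 0.0485

0.0485


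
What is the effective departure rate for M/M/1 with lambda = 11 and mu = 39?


For a stable queue (lambda < mu), throughput = lambda = 11 per hour

11 per hour


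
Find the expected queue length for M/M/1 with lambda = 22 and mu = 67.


rho = 22/67; Lq = rho^2/(1-rho) = 0.16

0.16


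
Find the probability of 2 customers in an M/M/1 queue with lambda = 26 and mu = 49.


rho = 26/49; P(n) = (1-rho)*rho^n = (1-26/49)*(26/49)^2 = 0.1322

0.1322


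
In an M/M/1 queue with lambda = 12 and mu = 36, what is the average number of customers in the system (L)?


rho = 12/36; L = rho/(1-rho) = 0.5

0.5


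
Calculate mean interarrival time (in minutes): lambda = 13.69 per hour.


Mean interarrival time = 60/lambda = 60/13.69 = 4.38 minutes

4.38 minutes


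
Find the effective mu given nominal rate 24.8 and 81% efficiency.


Effective rate = mu * efficiency = 24.8 * 0.81 = 20.09 per hour

20.09 per hour


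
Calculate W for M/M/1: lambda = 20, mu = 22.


W = 1/(mu - lambda) = 1/(22 - 20) = 0.5 hours

0.5 hours


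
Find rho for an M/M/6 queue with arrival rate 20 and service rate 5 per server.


rho = lambda/(c*mu) = 20/(6*5) = 0.6667

0.6667


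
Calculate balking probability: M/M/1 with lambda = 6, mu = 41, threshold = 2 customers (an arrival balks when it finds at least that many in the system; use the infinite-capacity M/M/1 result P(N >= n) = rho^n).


P(N >= 2) = rho^2 = (6/41)^2 = 0.0214

0.0214


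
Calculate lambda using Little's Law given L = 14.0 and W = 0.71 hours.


lambda = L / W = 14.0 / 0.71 = 19.72 per hour

19.72 per hour


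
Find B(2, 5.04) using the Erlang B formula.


B(N,A) = (A^N/N!) / sum(A^k/k!, k=0..N) with N=2, A=5.04 = 0.6777

0.6777


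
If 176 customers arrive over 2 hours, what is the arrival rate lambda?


lambda = total arrivals / time = 176 / 2 = 88.0 per hour

88.0 per hour


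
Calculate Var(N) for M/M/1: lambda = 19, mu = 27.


rho = 19/27; Var(N) = rho/(1-rho)^2 = 8.02

8.02


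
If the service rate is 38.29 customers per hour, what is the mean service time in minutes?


Mean service time = 60/mu = 60/38.29 = 1.57 minutes

1.57 minutes


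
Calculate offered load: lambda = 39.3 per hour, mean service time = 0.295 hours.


Offered load a = lambda * E[S] = 39.3 * 0.295 = 11.59 Erlangs

11.59 Erlangs


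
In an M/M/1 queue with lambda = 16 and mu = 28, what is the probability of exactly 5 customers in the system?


rho = 16/28; P(n) = (1-rho)*rho^n = (1-16/28)*(16/28)^5 = 0.0261

0.0261


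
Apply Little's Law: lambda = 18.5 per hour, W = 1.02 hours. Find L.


L = lambda * W = 18.5 * 1.02 = 18.87

18.87


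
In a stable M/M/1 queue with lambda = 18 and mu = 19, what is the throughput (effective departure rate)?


For a stable queue (lambda < mu), throughput = lambda = 18 per hour

18 per hour


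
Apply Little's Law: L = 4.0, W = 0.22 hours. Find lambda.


lambda = L / W = 4.0 / 0.22 = 18.18 per hour

18.18 per hour


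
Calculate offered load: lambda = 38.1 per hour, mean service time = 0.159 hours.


Offered load a = lambda * E[S] = 38.1 * 0.159 = 6.06 Erlangs

6.06 Erlangs


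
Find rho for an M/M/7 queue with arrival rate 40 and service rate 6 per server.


rho = lambda/(c*mu) = 40/(7*6) = 0.9524

0.9524


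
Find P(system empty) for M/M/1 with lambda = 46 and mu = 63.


P0 = 1 - rho = 1 - 46/63 = 0.2698

0.2698


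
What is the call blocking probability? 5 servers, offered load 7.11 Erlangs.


B(N,A) = (A^N/N!) / sum(A^k/k!, k=0..N) with N=5, A=7.11 = 0.4312

0.4312


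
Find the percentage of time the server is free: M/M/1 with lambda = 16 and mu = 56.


Idle fraction = (1 - rho) * 100 = (1 - 16/56) * 100 = 71.4%

71.4%


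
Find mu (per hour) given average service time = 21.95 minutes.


mu = 60 / avg_service_time = 60 / 21.95 = 2.73 per hour

2.73 per hour


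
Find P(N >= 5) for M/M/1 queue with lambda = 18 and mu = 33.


P(N >= 5) = rho^5 = (18/33)^5 = 0.0483

0.0483


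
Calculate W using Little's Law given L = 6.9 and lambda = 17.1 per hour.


W = L / lambda = 6.9 / 17.1 = 0.4035 hours

0.4035 hours


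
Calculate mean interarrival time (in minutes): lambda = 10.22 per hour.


Mean interarrival time = 60/lambda = 60/10.22 = 5.87 minutes

5.87 minutes


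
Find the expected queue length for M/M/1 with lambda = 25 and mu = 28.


rho = 25/28; Lq = rho^2/(1-rho) = 7.44

7.44


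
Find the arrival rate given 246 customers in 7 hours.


lambda = total arrivals / time = 246 / 7 = 35.14 per hour

35.14 per hour


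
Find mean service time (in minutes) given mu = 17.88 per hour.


Mean service time = 60/mu = 60/17.88 = 3.36 minutes

3.36 minutes


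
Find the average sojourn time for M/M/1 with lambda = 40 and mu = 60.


W = 1/(mu - lambda) = 1/(60 - 40) = 0.05 hours

0.05 hours


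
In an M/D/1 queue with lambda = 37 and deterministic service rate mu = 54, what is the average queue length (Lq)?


M/D/1: Lq = rho^2 / (2*(1-rho)) where rho = 37/54; Lq = 0.75

0.75


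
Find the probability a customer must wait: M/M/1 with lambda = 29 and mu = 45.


P(wait) = rho = lambda/mu = 29/45 = 0.6444

0.6444


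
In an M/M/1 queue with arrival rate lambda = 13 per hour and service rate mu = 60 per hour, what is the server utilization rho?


rho = lambda/mu = 13/60 = 0.2167

0.2167


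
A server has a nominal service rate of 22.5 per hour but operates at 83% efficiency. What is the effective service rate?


Effective rate = mu * efficiency = 22.5 * 0.83 = 18.68 per hour

18.68 per hour


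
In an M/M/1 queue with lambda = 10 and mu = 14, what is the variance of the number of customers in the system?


rho = 10/14; Var(N) = rho/(1-rho)^2 = 8.75

8.75


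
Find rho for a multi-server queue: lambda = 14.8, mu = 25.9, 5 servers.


rho = lambda / (c * mu) = 14.8 / (5 * 25.9) = 0.1143

0.1143


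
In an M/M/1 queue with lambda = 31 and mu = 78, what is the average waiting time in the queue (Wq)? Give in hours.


rho = 31/78; Wq = rho/(mu - lambda) = 0.0085 hours

0.0085 hours


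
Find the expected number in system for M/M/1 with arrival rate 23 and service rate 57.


rho = 23/57; L = rho/(1-rho) = 0.68

0.68


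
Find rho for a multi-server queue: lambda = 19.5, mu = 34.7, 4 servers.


rho = lambda / (c * mu) = 19.5 / (4 * 34.7) = 0.1405

0.1405


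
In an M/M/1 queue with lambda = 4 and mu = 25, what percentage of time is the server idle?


Idle fraction = (1 - rho) * 100 = (1 - 4/25) * 100 = 84.0%

84.0%


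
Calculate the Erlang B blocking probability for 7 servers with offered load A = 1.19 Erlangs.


B(N,A) = (A^N/N!) / sum(A^k/k!, k=0..N) with N=7, A=1.19 = 0.0002

0.0002


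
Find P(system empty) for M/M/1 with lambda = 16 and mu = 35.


P0 = 1 - rho = 1 - 16/35 = 0.5429

0.5429


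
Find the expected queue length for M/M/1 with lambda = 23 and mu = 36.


rho = 23/36; Lq = rho^2/(1-rho) = 1.13

1.13


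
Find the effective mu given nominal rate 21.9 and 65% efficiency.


Effective rate = mu * efficiency = 21.9 * 0.65 = 14.24 per hour

14.24 per hour


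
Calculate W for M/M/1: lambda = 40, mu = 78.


W = 1/(mu - lambda) = 1/(78 - 40) = 0.0263 hours

0.0263 hours


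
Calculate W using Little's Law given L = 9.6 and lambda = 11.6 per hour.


W = L / lambda = 9.6 / 11.6 = 0.8276 hours

0.8276 hours


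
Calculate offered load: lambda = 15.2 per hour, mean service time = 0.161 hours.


Offered load a = lambda * E[S] = 15.2 * 0.161 = 2.45 Erlangs

2.45 Erlangs


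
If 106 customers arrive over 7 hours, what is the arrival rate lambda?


lambda = total arrivals / time = 106 / 7 = 15.14 per hour

15.14 per hour


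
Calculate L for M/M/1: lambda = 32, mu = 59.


rho = 32/59; L = rho/(1-rho) = 1.19

1.19


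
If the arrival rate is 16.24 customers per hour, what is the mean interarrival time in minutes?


Mean interarrival time = 60/lambda = 60/16.24 = 3.69 minutes

3.69 minutes


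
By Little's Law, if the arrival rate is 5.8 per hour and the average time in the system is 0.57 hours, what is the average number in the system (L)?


L = lambda * W = 5.8 * 0.57 = 3.31

3.31


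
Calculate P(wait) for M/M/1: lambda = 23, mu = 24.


P(wait) = rho = lambda/mu = 23/24 = 0.9583

0.9583


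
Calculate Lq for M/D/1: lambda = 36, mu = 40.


M/D/1: Lq = rho^2 / (2*(1-rho)) where rho = 36/40; Lq = 4.05

4.05


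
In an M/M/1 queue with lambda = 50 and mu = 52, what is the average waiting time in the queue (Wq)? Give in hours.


rho = 50/52; Wq = rho/(mu - lambda) = 0.4808 hours

0.4808 hours


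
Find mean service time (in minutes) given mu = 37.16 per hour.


Mean service time = 60/mu = 60/37.16 = 1.61 minutes

1.61 minutes


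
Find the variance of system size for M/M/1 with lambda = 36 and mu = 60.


rho = 36/60; Var(N) = rho/(1-rho)^2 = 3.75

3.75


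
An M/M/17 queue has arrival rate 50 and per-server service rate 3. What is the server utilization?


rho = lambda/(c*mu) = 50/(17*3) = 0.9804

0.9804


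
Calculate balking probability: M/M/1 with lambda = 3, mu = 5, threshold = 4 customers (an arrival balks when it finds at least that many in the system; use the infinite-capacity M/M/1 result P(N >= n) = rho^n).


P(N >= 4) = rho^4 = (3/5)^4 = 0.1296

0.1296


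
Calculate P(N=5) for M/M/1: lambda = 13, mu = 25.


rho = 13/25; P(n) = (1-rho)*rho^n = (1-13/25)*(13/25)^5 = 0.0182

0.0182


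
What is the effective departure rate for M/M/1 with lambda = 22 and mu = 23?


For a stable queue (lambda < mu), throughput = lambda = 22 per hour

22 per hour


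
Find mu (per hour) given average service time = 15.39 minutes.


mu = 60 / avg_service_time = 60 / 15.39 = 3.9 per hour

3.9 per hour


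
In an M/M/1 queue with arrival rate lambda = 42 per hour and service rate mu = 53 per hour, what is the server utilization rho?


rho = lambda/mu = 42/53 = 0.7925

0.7925


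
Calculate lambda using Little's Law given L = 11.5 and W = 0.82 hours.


lambda = L / W = 11.5 / 0.82 = 14.02 per hour

14.02 per hour


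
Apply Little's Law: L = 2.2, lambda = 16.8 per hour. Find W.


W = L / lambda = 2.2 / 16.8 = 0.131 hours

0.131 hours


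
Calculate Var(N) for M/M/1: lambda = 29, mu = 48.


rho = 29/48; Var(N) = rho/(1-rho)^2 = 3.86

3.86


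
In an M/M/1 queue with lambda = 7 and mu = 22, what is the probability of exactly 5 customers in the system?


rho = 7/22; P(n) = (1-rho)*rho^n = (1-7/22)*(7/22)^5 = 0.0022

0.0022


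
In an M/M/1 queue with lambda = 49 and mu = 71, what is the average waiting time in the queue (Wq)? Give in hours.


rho = 49/71; Wq = rho/(mu - lambda) = 0.0314 hours

0.0314 hours


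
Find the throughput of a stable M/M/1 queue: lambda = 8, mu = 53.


For a stable queue (lambda < mu), throughput = lambda = 8 per hour

8 per hour


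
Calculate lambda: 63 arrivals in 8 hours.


lambda = total arrivals / time = 63 / 8 = 7.88 per hour

7.88 per hour


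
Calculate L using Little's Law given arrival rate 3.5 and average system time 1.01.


L = lambda * W = 3.5 * 1.01 = 3.54

3.54


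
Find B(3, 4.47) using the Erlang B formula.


B(N,A) = (A^N/N!) / sum(A^k/k!, k=0..N) with N=3, A=4.47 = 0.4905

0.4905


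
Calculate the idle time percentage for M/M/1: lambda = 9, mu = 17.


Idle fraction = (1 - rho) * 100 = (1 - 9/17) * 100 = 47.1%

47.1%


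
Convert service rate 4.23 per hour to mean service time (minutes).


Mean service time = 60/mu = 60/4.23 = 14.18 minutes

14.18 minutes


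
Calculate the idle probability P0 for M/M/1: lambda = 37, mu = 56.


P0 = 1 - rho = 1 - 37/56 = 0.3393

0.3393


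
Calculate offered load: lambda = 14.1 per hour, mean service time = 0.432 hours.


Offered load a = lambda * E[S] = 14.1 * 0.432 = 6.09 Erlangs

6.09 Erlangs


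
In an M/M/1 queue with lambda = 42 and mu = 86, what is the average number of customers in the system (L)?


rho = 42/86; L = rho/(1-rho) = 0.95

0.95


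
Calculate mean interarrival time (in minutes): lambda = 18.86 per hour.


Mean interarrival time = 60/lambda = 60/18.86 = 3.18 minutes

3.18 minutes


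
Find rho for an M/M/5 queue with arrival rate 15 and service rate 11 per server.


rho = lambda/(c*mu) = 15/(5*11) = 0.2727

0.2727


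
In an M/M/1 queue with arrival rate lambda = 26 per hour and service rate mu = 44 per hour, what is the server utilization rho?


rho = lambda/mu = 26/44 = 0.5909

0.5909


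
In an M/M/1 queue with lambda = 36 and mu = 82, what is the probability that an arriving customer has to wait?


P(wait) = rho = lambda/mu = 36/82 = 0.439

0.439


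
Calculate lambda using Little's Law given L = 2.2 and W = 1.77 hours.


lambda = L / W = 2.2 / 1.77 = 1.24 per hour

1.24 per hour


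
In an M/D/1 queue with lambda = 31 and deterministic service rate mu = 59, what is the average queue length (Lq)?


M/D/1: Lq = rho^2 / (2*(1-rho)) where rho = 31/59; Lq = 0.29

0.29


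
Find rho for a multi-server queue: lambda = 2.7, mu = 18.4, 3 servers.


rho = lambda / (c * mu) = 2.7 / (3 * 18.4) = 0.0489

0.0489


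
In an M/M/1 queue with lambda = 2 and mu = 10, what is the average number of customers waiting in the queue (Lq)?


rho = 2/10; Lq = rho^2/(1-rho) = 0.05

0.05


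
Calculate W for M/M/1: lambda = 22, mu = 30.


W = 1/(mu - lambda) = 1/(30 - 22) = 0.125 hours

0.125 hours


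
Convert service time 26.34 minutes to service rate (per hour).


mu = 60 / avg_service_time = 60 / 26.34 = 2.28 per hour

2.28 per hour


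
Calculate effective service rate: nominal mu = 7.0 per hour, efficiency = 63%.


Effective rate = mu * efficiency = 7.0 * 0.63 = 4.41 per hour

4.41 per hour


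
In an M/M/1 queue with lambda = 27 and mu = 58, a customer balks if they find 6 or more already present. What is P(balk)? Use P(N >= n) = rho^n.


P(N >= 6) = rho^6 = (27/58)^6 = 0.0102

0.0102


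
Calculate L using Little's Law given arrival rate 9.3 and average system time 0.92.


L = lambda * W = 9.3 * 0.92 = 8.56

8.56


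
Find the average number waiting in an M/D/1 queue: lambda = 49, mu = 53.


M/D/1: Lq = rho^2 / (2*(1-rho)) where rho = 49/53; Lq = 5.66

5.66


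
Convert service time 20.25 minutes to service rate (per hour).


mu = 60 / avg_service_time = 60 / 20.25 = 2.96 per hour

2.96 per hour


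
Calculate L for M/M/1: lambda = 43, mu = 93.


rho = 43/93; L = rho/(1-rho) = 0.86

0.86


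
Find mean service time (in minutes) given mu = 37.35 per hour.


Mean service time = 60/mu = 60/37.35 = 1.61 minutes

1.61 minutes


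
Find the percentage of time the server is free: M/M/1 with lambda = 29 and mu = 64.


Idle fraction = (1 - rho) * 100 = (1 - 29/64) * 100 = 54.7%

54.7%


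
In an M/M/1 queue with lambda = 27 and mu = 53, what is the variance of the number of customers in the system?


rho = 27/53; Var(N) = rho/(1-rho)^2 = 2.12

2.12


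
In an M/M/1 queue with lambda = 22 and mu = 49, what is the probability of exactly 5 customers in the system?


rho = 22/49; P(n) = (1-rho)*rho^n = (1-22/49)*(22/49)^5 = 0.0101

0.0101


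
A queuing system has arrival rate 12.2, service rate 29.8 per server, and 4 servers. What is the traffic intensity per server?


rho = lambda / (c * mu) = 12.2 / (4 * 29.8) = 0.1023

0.1023


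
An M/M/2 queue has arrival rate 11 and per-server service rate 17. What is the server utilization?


rho = lambda/(c*mu) = 11/(2*17) = 0.3235

0.3235


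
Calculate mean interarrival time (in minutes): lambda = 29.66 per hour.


Mean interarrival time = 60/lambda = 60/29.66 = 2.02 minutes

2.02 minutes


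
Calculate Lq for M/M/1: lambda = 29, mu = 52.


rho = 29/52; Lq = rho^2/(1-rho) = 0.7

0.7


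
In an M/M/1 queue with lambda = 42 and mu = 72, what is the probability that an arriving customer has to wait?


P(wait) = rho = lambda/mu = 42/72 = 0.5833

0.5833


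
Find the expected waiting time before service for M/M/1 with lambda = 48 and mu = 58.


rho = 48/58; Wq = rho/(mu - lambda) = 0.0828 hours

0.0828 hours


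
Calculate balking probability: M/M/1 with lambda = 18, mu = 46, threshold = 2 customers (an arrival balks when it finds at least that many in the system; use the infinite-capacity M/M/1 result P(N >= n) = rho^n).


P(N >= 2) = rho^2 = (18/46)^2 = 0.1531

0.1531


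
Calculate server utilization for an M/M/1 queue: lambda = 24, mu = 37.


rho = lambda/mu = 24/37 = 0.6486

0.6486


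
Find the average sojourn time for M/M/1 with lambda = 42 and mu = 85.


W = 1/(mu - lambda) = 1/(85 - 42) = 0.0233 hours

0.0233 hours


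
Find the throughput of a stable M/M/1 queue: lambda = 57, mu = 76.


For a stable queue (lambda < mu), throughput = lambda = 57 per hour

57 per hour


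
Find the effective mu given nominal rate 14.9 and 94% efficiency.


Effective rate = mu * efficiency = 14.9 * 0.94 = 14.01 per hour

14.01 per hour


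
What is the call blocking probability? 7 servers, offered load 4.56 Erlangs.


B(N,A) = (A^N/N!) / sum(A^k/k!, k=0..N) with N=7, A=4.56 = 0.0937

0.0937


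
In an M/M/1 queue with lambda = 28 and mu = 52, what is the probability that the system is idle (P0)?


P0 = 1 - rho = 1 - 28/52 = 0.4615

0.4615


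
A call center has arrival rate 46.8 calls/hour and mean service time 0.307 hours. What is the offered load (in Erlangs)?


Offered load a = lambda * E[S] = 46.8 * 0.307 = 14.37 Erlangs

14.37 Erlangs


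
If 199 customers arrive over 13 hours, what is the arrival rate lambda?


lambda = total arrivals / time = 199 / 13 = 15.31 per hour

15.31 per hour


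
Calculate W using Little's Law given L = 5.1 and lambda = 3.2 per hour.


W = L / lambda = 5.1 / 3.2 = 1.5938 hours

1.5938 hours


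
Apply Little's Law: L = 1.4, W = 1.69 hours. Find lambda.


lambda = L / W = 1.4 / 1.69 = 0.83 per hour

0.83 per hour


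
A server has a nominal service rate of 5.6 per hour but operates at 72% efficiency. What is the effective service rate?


Effective rate = mu * efficiency = 5.6 * 0.72 = 4.03 per hour

4.03 per hour


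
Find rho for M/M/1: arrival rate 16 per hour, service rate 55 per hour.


rho = lambda/mu = 16/55 = 0.2909

0.2909


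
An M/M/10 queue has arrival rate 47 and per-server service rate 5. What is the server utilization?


rho = lambda/(c*mu) = 47/(10*5) = 0.94

0.94


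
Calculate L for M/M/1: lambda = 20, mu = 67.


rho = 20/67; L = rho/(1-rho) = 0.43

0.43


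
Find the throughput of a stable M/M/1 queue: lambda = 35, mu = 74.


For a stable queue (lambda < mu), throughput = lambda = 35 per hour

35 per hour


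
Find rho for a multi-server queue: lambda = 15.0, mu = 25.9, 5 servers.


rho = lambda / (c * mu) = 15.0 / (5 * 25.9) = 0.1158

0.1158


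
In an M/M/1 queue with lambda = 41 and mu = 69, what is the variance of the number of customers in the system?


rho = 41/69; Var(N) = rho/(1-rho)^2 = 3.61

3.61


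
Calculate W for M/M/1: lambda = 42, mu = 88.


W = 1/(mu - lambda) = 1/(88 - 42) = 0.0217 hours

0.0217 hours


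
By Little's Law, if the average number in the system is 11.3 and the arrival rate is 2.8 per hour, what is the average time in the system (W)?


W = L / lambda = 11.3 / 2.8 = 4.0357 hours

4.0357 hours


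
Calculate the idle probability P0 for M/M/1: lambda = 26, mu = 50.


P0 = 1 - rho = 1 - 26/50 = 0.48

0.48


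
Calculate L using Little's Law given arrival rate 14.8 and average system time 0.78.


L = lambda * W = 14.8 * 0.78 = 11.54

11.54


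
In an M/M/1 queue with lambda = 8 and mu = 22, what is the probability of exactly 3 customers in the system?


rho = 8/22; P(n) = (1-rho)*rho^n = (1-8/22)*(8/22)^3 = 0.0306

0.0306


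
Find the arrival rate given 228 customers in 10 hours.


lambda = total arrivals / time = 228 / 10 = 22.8 per hour

22.8 per hour


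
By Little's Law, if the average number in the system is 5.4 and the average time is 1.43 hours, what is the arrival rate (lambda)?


lambda = L / W = 5.4 / 1.43 = 3.78 per hour

3.78 per hour


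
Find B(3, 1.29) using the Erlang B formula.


B(N,A) = (A^N/N!) / sum(A^k/k!, k=0..N) with N=3, A=1.29 = 0.1028

0.1028


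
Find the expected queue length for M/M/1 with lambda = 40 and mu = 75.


rho = 40/75; Lq = rho^2/(1-rho) = 0.61

0.61


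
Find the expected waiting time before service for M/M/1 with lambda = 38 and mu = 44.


rho = 38/44; Wq = rho/(mu - lambda) = 0.1439 hours

0.1439 hours


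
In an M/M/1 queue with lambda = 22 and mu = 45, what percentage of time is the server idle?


Idle fraction = (1 - rho) * 100 = (1 - 22/45) * 100 = 51.1%

51.1%


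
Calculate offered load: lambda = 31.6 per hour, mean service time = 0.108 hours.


Offered load a = lambda * E[S] = 31.6 * 0.108 = 3.41 Erlangs

3.41 Erlangs


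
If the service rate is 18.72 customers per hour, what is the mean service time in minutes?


Mean service time = 60/mu = 60/18.72 = 3.21 minutes

3.21 minutes


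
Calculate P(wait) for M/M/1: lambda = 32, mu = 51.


P(wait) = rho = lambda/mu = 32/51 = 0.6275

0.6275


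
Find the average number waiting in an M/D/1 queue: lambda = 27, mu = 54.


M/D/1: Lq = rho^2 / (2*(1-rho)) where rho = 27/54; Lq = 0.25

0.25


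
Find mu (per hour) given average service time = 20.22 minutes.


mu = 60 / avg_service_time = 60 / 20.22 = 2.97 per hour

2.97 per hour


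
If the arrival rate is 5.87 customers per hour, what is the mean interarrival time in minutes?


Mean interarrival time = 60/lambda = 60/5.87 = 10.22 minutes

10.22 minutes


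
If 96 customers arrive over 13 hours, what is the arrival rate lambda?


lambda = total arrivals / time = 96 / 13 = 7.38 per hour

7.38 per hour


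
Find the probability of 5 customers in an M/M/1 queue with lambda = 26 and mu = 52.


rho = 26/52; P(n) = (1-rho)*rho^n = (1-26/52)*(26/52)^5 = 0.0156

0.0156


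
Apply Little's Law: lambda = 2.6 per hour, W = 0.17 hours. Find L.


L = lambda * W = 2.6 * 0.17 = 0.44

0.44


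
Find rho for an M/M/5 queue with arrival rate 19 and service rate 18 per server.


rho = lambda/(c*mu) = 19/(5*18) = 0.2111

0.2111


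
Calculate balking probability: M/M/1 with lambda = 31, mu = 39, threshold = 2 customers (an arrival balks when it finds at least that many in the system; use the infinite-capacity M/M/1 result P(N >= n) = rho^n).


P(N >= 2) = rho^2 = (31/39)^2 = 0.6318

0.6318


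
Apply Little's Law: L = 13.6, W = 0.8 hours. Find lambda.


lambda = L / W = 13.6 / 0.8 = 17.0 per hour

17.0 per hour


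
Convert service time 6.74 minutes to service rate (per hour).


mu = 60 / avg_service_time = 60 / 6.74 = 8.9 per hour

8.9 per hour


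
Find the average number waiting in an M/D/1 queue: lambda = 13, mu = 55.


M/D/1: Lq = rho^2 / (2*(1-rho)) where rho = 13/55; Lq = 0.04

0.04


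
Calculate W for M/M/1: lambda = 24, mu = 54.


W = 1/(mu - lambda) = 1/(54 - 24) = 0.0333 hours

0.0333 hours


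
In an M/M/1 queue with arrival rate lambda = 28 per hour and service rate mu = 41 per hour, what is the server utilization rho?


rho = lambda/mu = 28/41 = 0.6829

0.6829


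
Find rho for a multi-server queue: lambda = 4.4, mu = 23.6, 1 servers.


rho = lambda / (c * mu) = 4.4 / (1 * 23.6) = 0.1864

0.1864


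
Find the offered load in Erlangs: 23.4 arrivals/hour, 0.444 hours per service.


Offered load a = lambda * E[S] = 23.4 * 0.444 = 10.39 Erlangs

10.39 Erlangs


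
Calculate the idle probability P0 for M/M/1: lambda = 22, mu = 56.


P0 = 1 - rho = 1 - 22/56 = 0.6071

0.6071


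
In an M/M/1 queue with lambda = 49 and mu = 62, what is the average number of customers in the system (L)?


rho = 49/62; L = rho/(1-rho) = 3.77

3.77


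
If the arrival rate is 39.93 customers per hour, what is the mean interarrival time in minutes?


Mean interarrival time = 60/lambda = 60/39.93 = 1.5 minutes

1.5 minutes


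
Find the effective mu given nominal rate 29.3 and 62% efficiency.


Effective rate = mu * efficiency = 29.3 * 0.62 = 18.17 per hour

18.17 per hour


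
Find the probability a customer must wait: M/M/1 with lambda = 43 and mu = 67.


P(wait) = rho = lambda/mu = 43/67 = 0.6418

0.6418


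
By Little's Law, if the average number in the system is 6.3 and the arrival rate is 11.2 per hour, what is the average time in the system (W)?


W = L / lambda = 6.3 / 11.2 = 0.5625 hours

0.5625 hours


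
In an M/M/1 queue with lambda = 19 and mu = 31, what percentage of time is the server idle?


Idle fraction = (1 - rho) * 100 = (1 - 19/31) * 100 = 38.7%

38.7%


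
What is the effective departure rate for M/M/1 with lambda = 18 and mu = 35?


For a stable queue (lambda < mu), throughput = lambda = 18 per hour

18 per hour


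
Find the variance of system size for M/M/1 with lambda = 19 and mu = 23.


rho = 19/23; Var(N) = rho/(1-rho)^2 = 27.31

27.31


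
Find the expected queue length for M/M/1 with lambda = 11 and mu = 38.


rho = 11/38; Lq = rho^2/(1-rho) = 0.12

0.12


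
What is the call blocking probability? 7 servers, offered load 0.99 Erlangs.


B(N,A) = (A^N/N!) / sum(A^k/k!, k=0..N) with N=7, A=0.99 = 0.0001

0.0001


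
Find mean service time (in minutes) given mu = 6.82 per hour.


Mean service time = 60/mu = 60/6.82 = 8.8 minutes

8.8 minutes


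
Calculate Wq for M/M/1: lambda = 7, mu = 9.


rho = 7/9; Wq = rho/(mu - lambda) = 0.3889 hours

0.3889 hours


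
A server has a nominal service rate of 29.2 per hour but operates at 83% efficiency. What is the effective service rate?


Effective rate = mu * efficiency = 29.2 * 0.83 = 24.24 per hour

24.24 per hour


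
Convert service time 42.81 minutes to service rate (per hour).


mu = 60 / avg_service_time = 60 / 42.81 = 1.4 per hour

1.4 per hour


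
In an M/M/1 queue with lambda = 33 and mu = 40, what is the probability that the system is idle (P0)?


P0 = 1 - rho = 1 - 33/40 = 0.175

0.175


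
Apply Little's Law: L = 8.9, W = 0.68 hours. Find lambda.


lambda = L / W = 8.9 / 0.68 = 13.09 per hour

13.09 per hour


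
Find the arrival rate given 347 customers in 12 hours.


lambda = total arrivals / time = 347 / 12 = 28.92 per hour

28.92 per hour


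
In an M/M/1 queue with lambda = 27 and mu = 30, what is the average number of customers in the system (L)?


rho = 27/30; L = rho/(1-rho) = 9.0

9.0


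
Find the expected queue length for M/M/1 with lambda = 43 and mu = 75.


rho = 43/75; Lq = rho^2/(1-rho) = 0.77

0.77


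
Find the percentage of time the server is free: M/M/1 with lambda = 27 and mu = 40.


Idle fraction = (1 - rho) * 100 = (1 - 27/40) * 100 = 32.5%

32.5%


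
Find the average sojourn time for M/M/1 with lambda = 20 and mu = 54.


W = 1/(mu - lambda) = 1/(54 - 20) = 0.0294 hours

0.0294 hours


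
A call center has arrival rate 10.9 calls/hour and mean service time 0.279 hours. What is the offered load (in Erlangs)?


Offered load a = lambda * E[S] = 10.9 * 0.279 = 3.04 Erlangs

3.04 Erlangs


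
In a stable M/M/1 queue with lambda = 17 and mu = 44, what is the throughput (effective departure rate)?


For a stable queue (lambda < mu), throughput = lambda = 17 per hour

17 per hour


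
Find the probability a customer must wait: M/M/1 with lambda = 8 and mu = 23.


P(wait) = rho = lambda/mu = 8/23 = 0.3478

0.3478


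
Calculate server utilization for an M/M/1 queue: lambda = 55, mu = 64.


rho = lambda/mu = 55/64 = 0.8594

0.8594


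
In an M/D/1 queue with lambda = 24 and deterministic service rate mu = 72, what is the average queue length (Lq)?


M/D/1: Lq = rho^2 / (2*(1-rho)) where rho = 24/72; Lq = 0.08

0.08


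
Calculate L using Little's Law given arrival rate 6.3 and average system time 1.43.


L = lambda * W = 6.3 * 1.43 = 9.01

9.01


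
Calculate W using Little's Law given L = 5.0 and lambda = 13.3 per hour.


W = L / lambda = 5.0 / 13.3 = 0.3759 hours

0.3759 hours


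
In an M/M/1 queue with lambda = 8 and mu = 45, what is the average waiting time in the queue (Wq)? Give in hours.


rho = 8/45; Wq = rho/(mu - lambda) = 0.0048 hours

0.0048 hours


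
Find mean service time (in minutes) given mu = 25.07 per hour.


Mean service time = 60/mu = 60/25.07 = 2.39 minutes

2.39 minutes


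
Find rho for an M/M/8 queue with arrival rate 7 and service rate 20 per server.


rho = lambda/(c*mu) = 7/(8*20) = 0.0438

0.0438


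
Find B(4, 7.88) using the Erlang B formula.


B(N,A) = (A^N/N!) / sum(A^k/k!, k=0..N) with N=4, A=7.88 = 0.5694

0.5694


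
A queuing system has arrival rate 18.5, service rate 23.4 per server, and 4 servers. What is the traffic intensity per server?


rho = lambda / (c * mu) = 18.5 / (4 * 23.4) = 0.1976

0.1976


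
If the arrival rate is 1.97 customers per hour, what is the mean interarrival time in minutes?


Mean interarrival time = 60/lambda = 60/1.97 = 30.46 minutes

30.46 minutes


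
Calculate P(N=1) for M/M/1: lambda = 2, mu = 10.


rho = 2/10; P(n) = (1-rho)*rho^n = (1-2/10)*(2/10)^1 = 0.16

0.16


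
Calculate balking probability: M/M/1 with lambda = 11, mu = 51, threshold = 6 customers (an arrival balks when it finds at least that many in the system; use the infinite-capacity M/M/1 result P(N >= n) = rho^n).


P(N >= 6) = rho^6 = (11/51)^6 = 0.0001

0.0001


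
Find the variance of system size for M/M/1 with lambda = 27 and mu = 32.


rho = 27/32; Var(N) = rho/(1-rho)^2 = 34.56

34.56


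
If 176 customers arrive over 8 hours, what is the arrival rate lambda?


lambda = total arrivals / time = 176 / 8 = 22.0 per hour

22.0 per hour


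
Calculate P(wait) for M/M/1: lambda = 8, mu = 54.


P(wait) = rho = lambda/mu = 8/54 = 0.1481

0.1481


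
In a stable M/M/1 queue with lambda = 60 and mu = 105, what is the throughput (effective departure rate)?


For a stable queue (lambda < mu), throughput = lambda = 60 per hour

60 per hour


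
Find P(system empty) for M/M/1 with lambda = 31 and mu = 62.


P0 = 1 - rho = 1 - 31/62 = 0.5

0.5


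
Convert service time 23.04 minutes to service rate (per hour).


mu = 60 / avg_service_time = 60 / 23.04 = 2.6 per hour

2.6 per hour


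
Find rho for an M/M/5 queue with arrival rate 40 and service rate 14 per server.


rho = lambda/(c*mu) = 40/(5*14) = 0.5714

0.5714


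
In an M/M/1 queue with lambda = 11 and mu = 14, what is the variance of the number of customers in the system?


rho = 11/14; Var(N) = rho/(1-rho)^2 = 17.11

17.11


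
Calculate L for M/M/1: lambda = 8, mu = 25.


rho = 8/25; L = rho/(1-rho) = 0.47

0.47


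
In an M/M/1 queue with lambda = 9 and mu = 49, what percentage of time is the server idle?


Idle fraction = (1 - rho) * 100 = (1 - 9/49) * 100 = 81.6%

81.6%


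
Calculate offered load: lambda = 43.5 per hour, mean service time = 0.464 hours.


Offered load a = lambda * E[S] = 43.5 * 0.464 = 20.18 Erlangs

20.18 Erlangs


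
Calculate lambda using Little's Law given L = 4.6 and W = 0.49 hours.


lambda = L / W = 4.6 / 0.49 = 9.39 per hour

9.39 per hour


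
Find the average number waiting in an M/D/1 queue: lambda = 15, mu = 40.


M/D/1: Lq = rho^2 / (2*(1-rho)) where rho = 15/40; Lq = 0.11

0.11


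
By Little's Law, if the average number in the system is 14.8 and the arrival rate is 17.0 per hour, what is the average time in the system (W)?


W = L / lambda = 14.8 / 17.0 = 0.8706 hours

0.8706 hours


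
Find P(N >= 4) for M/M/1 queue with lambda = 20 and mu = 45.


P(N >= 4) = rho^4 = (20/45)^4 = 0.039

0.039


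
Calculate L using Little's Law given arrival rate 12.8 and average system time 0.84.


L = lambda * W = 12.8 * 0.84 = 10.75

10.75


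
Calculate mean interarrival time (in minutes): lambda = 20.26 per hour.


Mean interarrival time = 60/lambda = 60/20.26 = 2.96 minutes

2.96 minutes


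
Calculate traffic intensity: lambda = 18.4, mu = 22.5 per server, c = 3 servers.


rho = lambda / (c * mu) = 18.4 / (3 * 22.5) = 0.2726

0.2726


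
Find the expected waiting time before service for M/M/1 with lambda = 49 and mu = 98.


rho = 49/98; Wq = rho/(mu - lambda) = 0.0102 hours

0.0102 hours


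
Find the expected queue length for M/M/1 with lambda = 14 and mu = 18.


rho = 14/18; Lq = rho^2/(1-rho) = 2.72

2.72


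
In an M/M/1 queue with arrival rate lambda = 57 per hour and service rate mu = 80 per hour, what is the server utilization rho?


rho = lambda/mu = 57/80 = 0.7125

0.7125


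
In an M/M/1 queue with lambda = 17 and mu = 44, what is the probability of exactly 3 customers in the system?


rho = 17/44; P(n) = (1-rho)*rho^n = (1-17/44)*(17/44)^3 = 0.0354

0.0354
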